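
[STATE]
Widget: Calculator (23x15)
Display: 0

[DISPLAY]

                      0
┌───┬───┬───┬───┐      
│ 7 │ 8 │ 9 │ ÷ │      
├───┼───┼───┼───┤      
│ 4 │ 5 │ 6 │ × │      
├───┼───┼───┼───┤      
│ 1 │ 2 │ 3 │ - │      
├───┼───┼───┼───┤      
│ 0 │ . │ = │ + │      
├───┼───┼───┼───┤      
│ C │ MC│ MR│ M+│      
└───┴───┴───┴───┘      
                       
                       
                       


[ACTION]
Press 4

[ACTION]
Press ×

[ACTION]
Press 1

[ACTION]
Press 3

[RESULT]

                     13
┌───┬───┬───┬───┐      
│ 7 │ 8 │ 9 │ ÷ │      
├───┼───┼───┼───┤      
│ 4 │ 5 │ 6 │ × │      
├───┼───┼───┼───┤      
│ 1 │ 2 │ 3 │ - │      
├───┼───┼───┼───┤      
│ 0 │ . │ = │ + │      
├───┼───┼───┼───┤      
│ C │ MC│ MR│ M+│      
└───┴───┴───┴───┘      
                       
                       
                       


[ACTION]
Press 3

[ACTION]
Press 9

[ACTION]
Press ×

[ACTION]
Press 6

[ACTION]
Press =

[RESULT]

                  32136
┌───┬───┬───┬───┐      
│ 7 │ 8 │ 9 │ ÷ │      
├───┼───┼───┼───┤      
│ 4 │ 5 │ 6 │ × │      
├───┼───┼───┼───┤      
│ 1 │ 2 │ 3 │ - │      
├───┼───┼───┼───┤      
│ 0 │ . │ = │ + │      
├───┼───┼───┼───┤      
│ C │ MC│ MR│ M+│      
└───┴───┴───┴───┘      
                       
                       
                       


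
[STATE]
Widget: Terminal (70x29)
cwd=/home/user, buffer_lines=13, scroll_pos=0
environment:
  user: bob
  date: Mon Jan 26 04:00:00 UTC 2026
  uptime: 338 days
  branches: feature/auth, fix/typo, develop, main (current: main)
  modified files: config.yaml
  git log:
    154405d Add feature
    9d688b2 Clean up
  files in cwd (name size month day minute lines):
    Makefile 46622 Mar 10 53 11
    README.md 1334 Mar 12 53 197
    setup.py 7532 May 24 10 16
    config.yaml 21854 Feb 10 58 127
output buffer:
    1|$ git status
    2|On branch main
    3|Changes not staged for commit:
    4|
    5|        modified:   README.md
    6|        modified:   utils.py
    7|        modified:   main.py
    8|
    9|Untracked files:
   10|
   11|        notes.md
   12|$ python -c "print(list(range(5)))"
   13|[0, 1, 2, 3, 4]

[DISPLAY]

$ git status                                                          
On branch main                                                        
Changes not staged for commit:                                        
                                                                      
        modified:   README.md                                         
        modified:   utils.py                                          
        modified:   main.py                                           
                                                                      
Untracked files:                                                      
                                                                      
        notes.md                                                      
$ python -c "print(list(range(5)))"                                   
[0, 1, 2, 3, 4]                                                       
$ █                                                                   
                                                                      
                                                                      
                                                                      
                                                                      
                                                                      
                                                                      
                                                                      
                                                                      
                                                                      
                                                                      
                                                                      
                                                                      
                                                                      
                                                                      
                                                                      


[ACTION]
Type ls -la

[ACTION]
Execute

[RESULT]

$ git status                                                          
On branch main                                                        
Changes not staged for commit:                                        
                                                                      
        modified:   README.md                                         
        modified:   utils.py                                          
        modified:   main.py                                           
                                                                      
Untracked files:                                                      
                                                                      
        notes.md                                                      
$ python -c "print(list(range(5)))"                                   
[0, 1, 2, 3, 4]                                                       
$ ls -la                                                              
-rw-r--r--  1 bob group    46622 Mar 10 10:53 Makefile                
-rw-r--r--  1 bob group     1334 Mar 12 10:53 README.md               
-rw-r--r--  1 bob group     7532 May 24 10:10 setup.py                
-rw-r--r--  1 bob group    21854 Feb 10 10:58 config.yaml             
$ █                                                                   
                                                                      
                                                                      
                                                                      
                                                                      
                                                                      
                                                                      
                                                                      
                                                                      
                                                                      
                                                                      


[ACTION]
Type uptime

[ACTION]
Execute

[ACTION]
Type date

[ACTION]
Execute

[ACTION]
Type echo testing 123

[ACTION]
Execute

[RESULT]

$ git status                                                          
On branch main                                                        
Changes not staged for commit:                                        
                                                                      
        modified:   README.md                                         
        modified:   utils.py                                          
        modified:   main.py                                           
                                                                      
Untracked files:                                                      
                                                                      
        notes.md                                                      
$ python -c "print(list(range(5)))"                                   
[0, 1, 2, 3, 4]                                                       
$ ls -la                                                              
-rw-r--r--  1 bob group    46622 Mar 10 10:53 Makefile                
-rw-r--r--  1 bob group     1334 Mar 12 10:53 README.md               
-rw-r--r--  1 bob group     7532 May 24 10:10 setup.py                
-rw-r--r--  1 bob group    21854 Feb 10 10:58 config.yaml             
$ uptime                                                              
 10:00  up 338 days                                                   
$ date                                                                
Mon Jan 26 04:00:00 UTC 2026                                          
$ echo testing 123                                                    
testing 123                                                           
$ █                                                                   
                                                                      
                                                                      
                                                                      
                                                                      


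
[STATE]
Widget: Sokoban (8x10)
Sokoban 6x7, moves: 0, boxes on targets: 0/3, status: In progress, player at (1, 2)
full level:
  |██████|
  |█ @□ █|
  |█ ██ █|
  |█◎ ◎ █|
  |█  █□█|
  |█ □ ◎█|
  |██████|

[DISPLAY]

██████  
█ @□ █  
█ ██ █  
█◎ ◎ █  
█  █□█  
█ □ ◎█  
██████  
Moves: 0
        
        


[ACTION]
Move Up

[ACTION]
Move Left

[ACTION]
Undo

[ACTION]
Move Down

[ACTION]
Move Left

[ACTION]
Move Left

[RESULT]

██████  
█@ □ █  
█ ██ █  
█◎ ◎ █  
█  █□█  
█ □ ◎█  
██████  
Moves: 1
        
        


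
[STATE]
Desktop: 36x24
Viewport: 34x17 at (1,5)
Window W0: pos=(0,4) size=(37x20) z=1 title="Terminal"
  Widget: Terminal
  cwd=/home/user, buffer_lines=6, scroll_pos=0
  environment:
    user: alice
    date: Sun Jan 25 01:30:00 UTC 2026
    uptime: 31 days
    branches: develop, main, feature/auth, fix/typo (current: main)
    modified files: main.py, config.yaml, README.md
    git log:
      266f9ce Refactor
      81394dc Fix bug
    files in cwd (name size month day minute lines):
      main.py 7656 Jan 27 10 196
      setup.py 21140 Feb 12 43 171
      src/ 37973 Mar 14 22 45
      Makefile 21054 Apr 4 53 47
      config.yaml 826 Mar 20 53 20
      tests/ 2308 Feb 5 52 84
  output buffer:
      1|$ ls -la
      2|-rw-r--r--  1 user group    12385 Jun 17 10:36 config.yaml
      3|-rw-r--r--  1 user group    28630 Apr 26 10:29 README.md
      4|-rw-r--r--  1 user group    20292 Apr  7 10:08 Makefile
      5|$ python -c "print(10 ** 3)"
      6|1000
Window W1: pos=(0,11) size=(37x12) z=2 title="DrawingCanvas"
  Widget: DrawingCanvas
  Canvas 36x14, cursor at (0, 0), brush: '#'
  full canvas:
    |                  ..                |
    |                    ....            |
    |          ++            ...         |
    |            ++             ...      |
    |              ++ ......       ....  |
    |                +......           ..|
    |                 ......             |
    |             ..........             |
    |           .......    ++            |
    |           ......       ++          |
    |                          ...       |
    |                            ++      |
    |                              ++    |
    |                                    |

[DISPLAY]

 Terminal                         
──────────────────────────────────
$ ls -la                          
-rw-r--r--  1 user group    12385 
-rw-r--r--  1 user group    28630 
-rw-r--r--  1 user group    20292 
━━━━━━━━━━━━━━━━━━━━━━━━━━━━━━━━━━
 DrawingCanvas                    
──────────────────────────────────
+                 ..              
                    ....          
          ++            ...       
            ++             ...    
              ++ ......       ....
                +......           
                 ......           
             ..........           


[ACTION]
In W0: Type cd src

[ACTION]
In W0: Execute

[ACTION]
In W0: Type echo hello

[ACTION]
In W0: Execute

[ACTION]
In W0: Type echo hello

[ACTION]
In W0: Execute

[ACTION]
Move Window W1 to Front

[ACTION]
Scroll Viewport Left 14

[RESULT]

┃ Terminal                        
┠─────────────────────────────────
┃$ ls -la                         
┃-rw-r--r--  1 user group    12385
┃-rw-r--r--  1 user group    28630
┃-rw-r--r--  1 user group    20292
┏━━━━━━━━━━━━━━━━━━━━━━━━━━━━━━━━━
┃ DrawingCanvas                   
┠─────────────────────────────────
┃+                 ..             
┃                    ....         
┃          ++            ...      
┃            ++             ...   
┃              ++ ......       ...
┃                +......          
┃                 ......          
┃             ..........          


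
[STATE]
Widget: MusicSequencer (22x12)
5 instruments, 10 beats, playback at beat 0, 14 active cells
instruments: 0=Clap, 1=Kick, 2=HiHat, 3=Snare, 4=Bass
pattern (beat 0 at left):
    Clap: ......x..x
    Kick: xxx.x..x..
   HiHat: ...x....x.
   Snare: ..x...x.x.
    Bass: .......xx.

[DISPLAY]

      ▼123456789      
  Clap······█··█      
  Kick███·█··█··      
 HiHat···█····█·      
 Snare··█···█·█·      
  Bass·······██·      
                      
                      
                      
                      
                      
                      


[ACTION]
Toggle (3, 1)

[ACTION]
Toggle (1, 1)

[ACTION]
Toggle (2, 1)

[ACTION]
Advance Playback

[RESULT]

      0▼23456789      
  Clap······█··█      
  Kick█·█·█··█··      
 HiHat·█·█····█·      
 Snare·██···█·█·      
  Bass·······██·      
                      
                      
                      
                      
                      
                      


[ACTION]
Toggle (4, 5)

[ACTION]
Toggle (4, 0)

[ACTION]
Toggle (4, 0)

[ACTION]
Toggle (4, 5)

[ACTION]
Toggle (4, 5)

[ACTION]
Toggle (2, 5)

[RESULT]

      0▼23456789      
  Clap······█··█      
  Kick█·█·█··█··      
 HiHat·█·█·█··█·      
 Snare·██···█·█·      
  Bass·····█·██·      
                      
                      
                      
                      
                      
                      


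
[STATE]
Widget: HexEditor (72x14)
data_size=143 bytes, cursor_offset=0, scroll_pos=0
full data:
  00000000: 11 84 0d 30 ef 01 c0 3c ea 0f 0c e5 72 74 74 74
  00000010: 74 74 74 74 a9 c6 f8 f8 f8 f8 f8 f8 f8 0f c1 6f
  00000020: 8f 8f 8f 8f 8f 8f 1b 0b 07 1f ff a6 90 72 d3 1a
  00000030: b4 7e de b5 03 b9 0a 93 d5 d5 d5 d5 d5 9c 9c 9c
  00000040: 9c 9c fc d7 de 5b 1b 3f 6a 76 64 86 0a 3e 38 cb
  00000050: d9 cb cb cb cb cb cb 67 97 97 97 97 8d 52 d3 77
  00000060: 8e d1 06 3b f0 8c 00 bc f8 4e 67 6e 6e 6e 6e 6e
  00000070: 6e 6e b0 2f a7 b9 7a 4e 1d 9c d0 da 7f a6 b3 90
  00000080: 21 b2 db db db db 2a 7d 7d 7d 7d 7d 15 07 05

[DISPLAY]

00000000  11 84 0d 30 ef 01 c0 3c  ea 0f 0c e5 72 74 74 74  |...0...<...
00000010  74 74 74 74 a9 c6 f8 f8  f8 f8 f8 f8 f8 0f c1 6f  |tttt.......
00000020  8f 8f 8f 8f 8f 8f 1b 0b  07 1f ff a6 90 72 d3 1a  |...........
00000030  b4 7e de b5 03 b9 0a 93  d5 d5 d5 d5 d5 9c 9c 9c  |.~.........
00000040  9c 9c fc d7 de 5b 1b 3f  6a 76 64 86 0a 3e 38 cb  |.....[.?jvd
00000050  d9 cb cb cb cb cb cb 67  97 97 97 97 8d 52 d3 77  |.......g...
00000060  8e d1 06 3b f0 8c 00 bc  f8 4e 67 6e 6e 6e 6e 6e  |...;.....Ng
00000070  6e 6e b0 2f a7 b9 7a 4e  1d 9c d0 da 7f a6 b3 90  |nn./..zN...
00000080  21 b2 db db db db 2a 7d  7d 7d 7d 7d 15 07 05     |!.....*}}}}
                                                                        
                                                                        
                                                                        
                                                                        
                                                                        


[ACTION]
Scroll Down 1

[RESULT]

00000010  74 74 74 74 a9 c6 f8 f8  f8 f8 f8 f8 f8 0f c1 6f  |tttt.......
00000020  8f 8f 8f 8f 8f 8f 1b 0b  07 1f ff a6 90 72 d3 1a  |...........
00000030  b4 7e de b5 03 b9 0a 93  d5 d5 d5 d5 d5 9c 9c 9c  |.~.........
00000040  9c 9c fc d7 de 5b 1b 3f  6a 76 64 86 0a 3e 38 cb  |.....[.?jvd
00000050  d9 cb cb cb cb cb cb 67  97 97 97 97 8d 52 d3 77  |.......g...
00000060  8e d1 06 3b f0 8c 00 bc  f8 4e 67 6e 6e 6e 6e 6e  |...;.....Ng
00000070  6e 6e b0 2f a7 b9 7a 4e  1d 9c d0 da 7f a6 b3 90  |nn./..zN...
00000080  21 b2 db db db db 2a 7d  7d 7d 7d 7d 15 07 05     |!.....*}}}}
                                                                        
                                                                        
                                                                        
                                                                        
                                                                        
                                                                        


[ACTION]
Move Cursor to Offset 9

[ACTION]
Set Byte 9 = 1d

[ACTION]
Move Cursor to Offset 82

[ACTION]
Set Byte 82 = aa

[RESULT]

00000010  74 74 74 74 a9 c6 f8 f8  f8 f8 f8 f8 f8 0f c1 6f  |tttt.......
00000020  8f 8f 8f 8f 8f 8f 1b 0b  07 1f ff a6 90 72 d3 1a  |...........
00000030  b4 7e de b5 03 b9 0a 93  d5 d5 d5 d5 d5 9c 9c 9c  |.~.........
00000040  9c 9c fc d7 de 5b 1b 3f  6a 76 64 86 0a 3e 38 cb  |.....[.?jvd
00000050  d9 cb AA cb cb cb cb 67  97 97 97 97 8d 52 d3 77  |.......g...
00000060  8e d1 06 3b f0 8c 00 bc  f8 4e 67 6e 6e 6e 6e 6e  |...;.....Ng
00000070  6e 6e b0 2f a7 b9 7a 4e  1d 9c d0 da 7f a6 b3 90  |nn./..zN...
00000080  21 b2 db db db db 2a 7d  7d 7d 7d 7d 15 07 05     |!.....*}}}}
                                                                        
                                                                        
                                                                        
                                                                        
                                                                        
                                                                        


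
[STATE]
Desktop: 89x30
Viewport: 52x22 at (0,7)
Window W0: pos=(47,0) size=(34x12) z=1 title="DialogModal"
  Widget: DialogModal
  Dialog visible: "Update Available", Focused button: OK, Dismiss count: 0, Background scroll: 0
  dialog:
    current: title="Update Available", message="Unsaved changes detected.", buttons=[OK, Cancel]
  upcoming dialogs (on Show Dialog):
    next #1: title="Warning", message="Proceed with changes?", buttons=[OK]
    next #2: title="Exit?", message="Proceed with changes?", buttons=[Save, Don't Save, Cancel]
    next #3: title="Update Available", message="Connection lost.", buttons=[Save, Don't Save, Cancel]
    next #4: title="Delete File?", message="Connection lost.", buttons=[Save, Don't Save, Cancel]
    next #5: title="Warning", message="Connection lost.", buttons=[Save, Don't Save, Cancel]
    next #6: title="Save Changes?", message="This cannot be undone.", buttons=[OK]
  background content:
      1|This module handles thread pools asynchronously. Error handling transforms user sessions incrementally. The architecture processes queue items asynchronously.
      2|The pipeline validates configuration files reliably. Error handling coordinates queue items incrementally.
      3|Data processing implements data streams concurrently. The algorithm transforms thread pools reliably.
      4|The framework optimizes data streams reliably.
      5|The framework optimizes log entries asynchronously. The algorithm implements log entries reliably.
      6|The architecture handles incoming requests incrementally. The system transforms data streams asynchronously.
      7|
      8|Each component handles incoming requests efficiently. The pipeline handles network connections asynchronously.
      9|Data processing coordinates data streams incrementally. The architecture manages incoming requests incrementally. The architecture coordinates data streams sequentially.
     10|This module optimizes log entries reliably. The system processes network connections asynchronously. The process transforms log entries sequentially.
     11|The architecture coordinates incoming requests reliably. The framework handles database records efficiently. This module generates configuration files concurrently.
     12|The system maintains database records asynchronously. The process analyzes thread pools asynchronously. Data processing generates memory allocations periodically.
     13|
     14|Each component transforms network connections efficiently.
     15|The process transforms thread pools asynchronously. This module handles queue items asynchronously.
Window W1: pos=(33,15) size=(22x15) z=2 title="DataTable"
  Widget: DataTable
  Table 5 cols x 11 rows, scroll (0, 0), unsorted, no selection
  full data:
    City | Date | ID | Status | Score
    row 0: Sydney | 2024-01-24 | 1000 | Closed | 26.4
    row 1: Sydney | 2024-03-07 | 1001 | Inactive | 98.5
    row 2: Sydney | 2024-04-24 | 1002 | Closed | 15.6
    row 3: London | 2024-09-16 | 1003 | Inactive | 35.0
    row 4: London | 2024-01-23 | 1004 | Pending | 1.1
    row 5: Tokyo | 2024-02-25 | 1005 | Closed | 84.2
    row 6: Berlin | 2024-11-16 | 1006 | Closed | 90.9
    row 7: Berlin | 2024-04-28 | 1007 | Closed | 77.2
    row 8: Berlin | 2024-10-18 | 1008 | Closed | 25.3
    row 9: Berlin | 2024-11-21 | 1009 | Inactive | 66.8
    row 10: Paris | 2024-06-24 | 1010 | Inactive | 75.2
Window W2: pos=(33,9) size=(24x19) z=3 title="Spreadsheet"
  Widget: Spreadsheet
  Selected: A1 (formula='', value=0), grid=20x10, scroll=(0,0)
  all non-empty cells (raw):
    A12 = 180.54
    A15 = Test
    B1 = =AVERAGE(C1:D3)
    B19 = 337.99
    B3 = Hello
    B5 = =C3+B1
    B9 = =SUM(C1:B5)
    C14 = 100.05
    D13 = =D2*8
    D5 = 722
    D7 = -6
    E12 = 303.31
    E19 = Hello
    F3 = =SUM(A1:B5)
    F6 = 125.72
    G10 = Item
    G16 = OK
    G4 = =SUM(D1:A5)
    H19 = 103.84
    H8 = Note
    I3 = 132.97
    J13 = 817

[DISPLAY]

                                               ┃Th│ 
                                               ┃Th└─
                                 ┏━━━━━━━━━━━━━━━━━━
                                 ┃ Spreadsheet      
                                 ┠──────────────────
                                 ┃A1:               
                                 ┃       A       B  
                                 ┃------------------
                                 ┃  1      [0]      
                                 ┃  2        0      
                                 ┃  3        0Hello 
                                 ┃  4        0      
                                 ┃  5        0      
                                 ┃  6        0      
                                 ┃  7        0      
                                 ┃  8        0      
                                 ┃  9        0      
                                 ┃ 10        0      
                                 ┃ 11        0      
                                 ┃ 12   180.54      
                                 ┗━━━━━━━━━━━━━━━━━━
                                 ┃Berlin│2024-10-18│


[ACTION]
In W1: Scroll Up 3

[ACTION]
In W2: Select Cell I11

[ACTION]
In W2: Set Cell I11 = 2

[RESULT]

                                               ┃Th│ 
                                               ┃Th└─
                                 ┏━━━━━━━━━━━━━━━━━━
                                 ┃ Spreadsheet      
                                 ┠──────────────────
                                 ┃I11: 2            
                                 ┃       A       B  
                                 ┃------------------
                                 ┃  1        0      
                                 ┃  2        0      
                                 ┃  3        0Hello 
                                 ┃  4        0      
                                 ┃  5        0      
                                 ┃  6        0      
                                 ┃  7        0      
                                 ┃  8        0      
                                 ┃  9        0      
                                 ┃ 10        0      
                                 ┃ 11        0      
                                 ┃ 12   180.54      
                                 ┗━━━━━━━━━━━━━━━━━━
                                 ┃Berlin│2024-10-18│


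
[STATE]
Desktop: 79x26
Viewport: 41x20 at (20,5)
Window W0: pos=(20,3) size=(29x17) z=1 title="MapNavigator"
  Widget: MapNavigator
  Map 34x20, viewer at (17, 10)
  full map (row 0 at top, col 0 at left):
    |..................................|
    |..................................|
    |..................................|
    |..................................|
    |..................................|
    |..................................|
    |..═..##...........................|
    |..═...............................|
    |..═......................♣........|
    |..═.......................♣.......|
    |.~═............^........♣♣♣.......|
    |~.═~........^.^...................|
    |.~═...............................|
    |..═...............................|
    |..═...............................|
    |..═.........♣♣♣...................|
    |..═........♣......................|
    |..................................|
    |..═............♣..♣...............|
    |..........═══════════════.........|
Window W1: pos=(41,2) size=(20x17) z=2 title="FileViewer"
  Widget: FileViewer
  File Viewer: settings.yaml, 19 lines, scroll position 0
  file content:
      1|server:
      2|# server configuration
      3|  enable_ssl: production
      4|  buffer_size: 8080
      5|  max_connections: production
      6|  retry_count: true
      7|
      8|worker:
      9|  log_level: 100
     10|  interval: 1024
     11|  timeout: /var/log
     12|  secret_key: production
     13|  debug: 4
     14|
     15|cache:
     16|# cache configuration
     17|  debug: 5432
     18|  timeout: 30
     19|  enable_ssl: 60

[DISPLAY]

┠────────────────────┃server:          ▲┃
┃....................┃# server configur█┃
┃....................┃  enable_ssl: pro░┃
┃.##.................┃  buffer_size: 80░┃
┃....................┃  max_connections░┃
┃....................┃  retry_count: tr░┃
┃....................┃                 ░┃
┃...........^.@......┃worker:          ░┃
┃........^.^.........┃  log_level: 100 ░┃
┃....................┃  interval: 1024 ░┃
┃....................┃  timeout: /var/l░┃
┃....................┃  secret_key: pro░┃
┃........♣♣♣.........┃  debug: 4       ▼┃
┃.......♣............┗━━━━━━━━━━━━━━━━━━┛
┗━━━━━━━━━━━━━━━━━━━━━━━━━━━┛            
                                         
                                         
                                         
                                         
                                         


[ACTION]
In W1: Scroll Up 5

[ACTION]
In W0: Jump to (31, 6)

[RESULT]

┠────────────────────┃server:          ▲┃
┃................    ┃# server configur█┃
┃................    ┃  enable_ssl: pro░┃
┃................    ┃  buffer_size: 80░┃
┃................    ┃  max_connections░┃
┃................    ┃  retry_count: tr░┃
┃................    ┃                 ░┃
┃.............@..    ┃worker:          ░┃
┃................    ┃  log_level: 100 ░┃
┃.......♣........    ┃  interval: 1024 ░┃
┃........♣.......    ┃  timeout: /var/l░┃
┃......♣♣♣.......    ┃  secret_key: pro░┃
┃................    ┃  debug: 4       ▼┃
┃................    ┗━━━━━━━━━━━━━━━━━━┛
┗━━━━━━━━━━━━━━━━━━━━━━━━━━━┛            
                                         
                                         
                                         
                                         
                                         


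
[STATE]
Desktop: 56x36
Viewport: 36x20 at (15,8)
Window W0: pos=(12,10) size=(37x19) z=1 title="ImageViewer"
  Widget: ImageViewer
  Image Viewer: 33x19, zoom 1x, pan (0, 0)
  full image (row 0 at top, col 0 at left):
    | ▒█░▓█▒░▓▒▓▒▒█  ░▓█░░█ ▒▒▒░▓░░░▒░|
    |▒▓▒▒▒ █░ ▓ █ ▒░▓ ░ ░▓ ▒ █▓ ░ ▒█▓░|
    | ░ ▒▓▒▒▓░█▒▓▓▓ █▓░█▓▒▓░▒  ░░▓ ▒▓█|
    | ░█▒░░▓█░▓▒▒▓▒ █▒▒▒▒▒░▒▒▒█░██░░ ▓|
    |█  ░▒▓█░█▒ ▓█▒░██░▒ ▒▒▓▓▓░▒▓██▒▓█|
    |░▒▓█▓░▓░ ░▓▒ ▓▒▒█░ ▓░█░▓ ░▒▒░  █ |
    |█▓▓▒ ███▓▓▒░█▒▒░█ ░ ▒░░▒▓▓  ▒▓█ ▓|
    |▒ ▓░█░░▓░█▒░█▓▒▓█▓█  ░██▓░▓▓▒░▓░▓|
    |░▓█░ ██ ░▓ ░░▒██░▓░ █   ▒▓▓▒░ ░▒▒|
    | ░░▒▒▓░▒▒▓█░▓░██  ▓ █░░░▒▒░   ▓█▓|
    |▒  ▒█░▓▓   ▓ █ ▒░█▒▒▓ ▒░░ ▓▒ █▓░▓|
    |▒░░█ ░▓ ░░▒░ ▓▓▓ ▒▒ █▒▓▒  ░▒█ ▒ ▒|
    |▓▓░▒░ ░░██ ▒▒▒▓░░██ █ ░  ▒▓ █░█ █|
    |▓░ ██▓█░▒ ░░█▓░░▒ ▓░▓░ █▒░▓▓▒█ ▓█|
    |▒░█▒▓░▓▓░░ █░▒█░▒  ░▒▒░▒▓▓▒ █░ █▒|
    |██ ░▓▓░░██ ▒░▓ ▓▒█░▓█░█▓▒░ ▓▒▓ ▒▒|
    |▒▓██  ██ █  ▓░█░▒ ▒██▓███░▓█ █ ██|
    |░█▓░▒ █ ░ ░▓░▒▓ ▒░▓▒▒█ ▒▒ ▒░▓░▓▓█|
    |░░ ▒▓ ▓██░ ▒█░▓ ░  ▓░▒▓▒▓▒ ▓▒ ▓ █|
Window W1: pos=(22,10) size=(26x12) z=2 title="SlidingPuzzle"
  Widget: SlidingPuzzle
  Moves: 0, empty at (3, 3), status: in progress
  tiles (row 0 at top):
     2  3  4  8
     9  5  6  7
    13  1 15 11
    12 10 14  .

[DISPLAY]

                                    
                                    
━━━━━━━┏━━━━━━━━━━━━━━━━━━━━━━━━┓┓  
mageVie┃ SlidingPuzzle          ┃┃  
───────┠────────────────────────┨┨  
█░▓█▒░▓┃┌────┬────┬────┬────┐   ┃┃  
▒▒▒ █░ ┃│  2 │  3 │  4 │  8 │   ┃┃  
 ▒▓▒▒▓░┃├────┼────┼────┼────┤   ┃┃  
█▒░░▓█░┃│  9 │  5 │  6 │  7 │   ┃┃  
 ░▒▓█░█┃├────┼────┼────┼────┤   ┃┃  
▓█▓░▓░ ┃│ 13 │  1 │ 15 │ 11 │   ┃┃  
▓▒ ███▓┃├────┼────┼────┼────┤   ┃┃  
▓░█░░▓░┃│ 12 │ 10 │ 14 │    │   ┃┃  
█░ ██ ░┗━━━━━━━━━━━━━━━━━━━━━━━━┛┃  
░▒▒▓░▒▒▓█░▓░██  ▓ █░░░▒▒░   ▓█▓  ┃  
 ▒█░▓▓   ▓ █ ▒░█▒▒▓ ▒░░ ▓▒ █▓░▓  ┃  
░█ ░▓ ░░▒░ ▓▓▓ ▒▒ █▒▓▒  ░▒█ ▒ ▒  ┃  
░▒░ ░░██ ▒▒▒▓░░██ █ ░  ▒▓ █░█ █  ┃  
 ██▓█░▒ ░░█▓░░▒ ▓░▓░ █▒░▓▓▒█ ▓█  ┃  
█▒▓░▓▓░░ █░▒█░▒  ░▒▒░▒▓▓▒ █░ █▒  ┃  


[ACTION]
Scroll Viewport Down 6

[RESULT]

▒▒▒ █░ ┃│  2 │  3 │  4 │  8 │   ┃┃  
 ▒▓▒▒▓░┃├────┼────┼────┼────┤   ┃┃  
█▒░░▓█░┃│  9 │  5 │  6 │  7 │   ┃┃  
 ░▒▓█░█┃├────┼────┼────┼────┤   ┃┃  
▓█▓░▓░ ┃│ 13 │  1 │ 15 │ 11 │   ┃┃  
▓▒ ███▓┃├────┼────┼────┼────┤   ┃┃  
▓░█░░▓░┃│ 12 │ 10 │ 14 │    │   ┃┃  
█░ ██ ░┗━━━━━━━━━━━━━━━━━━━━━━━━┛┃  
░▒▒▓░▒▒▓█░▓░██  ▓ █░░░▒▒░   ▓█▓  ┃  
 ▒█░▓▓   ▓ █ ▒░█▒▒▓ ▒░░ ▓▒ █▓░▓  ┃  
░█ ░▓ ░░▒░ ▓▓▓ ▒▒ █▒▓▒  ░▒█ ▒ ▒  ┃  
░▒░ ░░██ ▒▒▒▓░░██ █ ░  ▒▓ █░█ █  ┃  
 ██▓█░▒ ░░█▓░░▒ ▓░▓░ █▒░▓▓▒█ ▓█  ┃  
█▒▓░▓▓░░ █░▒█░▒  ░▒▒░▒▓▓▒ █░ █▒  ┃  
━━━━━━━━━━━━━━━━━━━━━━━━━━━━━━━━━┛  
                                    
                                    
                                    
                                    
                                    


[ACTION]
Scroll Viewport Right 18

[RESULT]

░ ┃│  2 │  3 │  4 │  8 │   ┃┃       
▓░┃├────┼────┼────┼────┤   ┃┃       
█░┃│  9 │  5 │  6 │  7 │   ┃┃       
░█┃├────┼────┼────┼────┤   ┃┃       
░ ┃│ 13 │  1 │ 15 │ 11 │   ┃┃       
█▓┃├────┼────┼────┼────┤   ┃┃       
▓░┃│ 12 │ 10 │ 14 │    │   ┃┃       
 ░┗━━━━━━━━━━━━━━━━━━━━━━━━┛┃       
▒▒▓█░▓░██  ▓ █░░░▒▒░   ▓█▓  ┃       
▓   ▓ █ ▒░█▒▒▓ ▒░░ ▓▒ █▓░▓  ┃       
 ░░▒░ ▓▓▓ ▒▒ █▒▓▒  ░▒█ ▒ ▒  ┃       
░██ ▒▒▒▓░░██ █ ░  ▒▓ █░█ █  ┃       
░▒ ░░█▓░░▒ ▓░▓░ █▒░▓▓▒█ ▓█  ┃       
▓░░ █░▒█░▒  ░▒▒░▒▓▓▒ █░ █▒  ┃       
━━━━━━━━━━━━━━━━━━━━━━━━━━━━┛       
                                    
                                    
                                    
                                    
                                    


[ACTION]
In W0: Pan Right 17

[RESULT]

█▓┃│  2 │  3 │  4 │  8 │   ┃┃       
  ┃├────┼────┼────┼────┤   ┃┃       
▒█┃│  9 │  5 │  6 │  7 │   ┃┃       
▓░┃├────┼────┼────┼────┤   ┃┃       
 ░┃│ 13 │  1 │ 15 │ 11 │   ┃┃       
▓▓┃├────┼────┼────┼────┤   ┃┃       
▓░┃│ 12 │ 10 │ 14 │    │   ┃┃       
▒▓┗━━━━━━━━━━━━━━━━━━━━━━━━┛┃       
▒▒░   ▓█▓                   ┃       
░ ▓▒ █▓░▓                   ┃       
  ░▒█ ▒ ▒                   ┃       
 ▒▓ █░█ █                   ┃       
▒░▓▓▒█ ▓█                   ┃       
▓▓▒ █░ █▒                   ┃       
━━━━━━━━━━━━━━━━━━━━━━━━━━━━┛       
                                    
                                    
                                    
                                    
                                    


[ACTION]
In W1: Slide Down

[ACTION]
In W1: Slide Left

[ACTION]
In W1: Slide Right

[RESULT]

█▓┃│  2 │  3 │  4 │  8 │   ┃┃       
  ┃├────┼────┼────┼────┤   ┃┃       
▒█┃│  9 │  5 │  6 │  7 │   ┃┃       
▓░┃├────┼────┼────┼────┤   ┃┃       
 ░┃│ 13 │  1 │    │ 15 │   ┃┃       
▓▓┃├────┼────┼────┼────┤   ┃┃       
▓░┃│ 12 │ 10 │ 14 │ 11 │   ┃┃       
▒▓┗━━━━━━━━━━━━━━━━━━━━━━━━┛┃       
▒▒░   ▓█▓                   ┃       
░ ▓▒ █▓░▓                   ┃       
  ░▒█ ▒ ▒                   ┃       
 ▒▓ █░█ █                   ┃       
▒░▓▓▒█ ▓█                   ┃       
▓▓▒ █░ █▒                   ┃       
━━━━━━━━━━━━━━━━━━━━━━━━━━━━┛       
                                    
                                    
                                    
                                    
                                    


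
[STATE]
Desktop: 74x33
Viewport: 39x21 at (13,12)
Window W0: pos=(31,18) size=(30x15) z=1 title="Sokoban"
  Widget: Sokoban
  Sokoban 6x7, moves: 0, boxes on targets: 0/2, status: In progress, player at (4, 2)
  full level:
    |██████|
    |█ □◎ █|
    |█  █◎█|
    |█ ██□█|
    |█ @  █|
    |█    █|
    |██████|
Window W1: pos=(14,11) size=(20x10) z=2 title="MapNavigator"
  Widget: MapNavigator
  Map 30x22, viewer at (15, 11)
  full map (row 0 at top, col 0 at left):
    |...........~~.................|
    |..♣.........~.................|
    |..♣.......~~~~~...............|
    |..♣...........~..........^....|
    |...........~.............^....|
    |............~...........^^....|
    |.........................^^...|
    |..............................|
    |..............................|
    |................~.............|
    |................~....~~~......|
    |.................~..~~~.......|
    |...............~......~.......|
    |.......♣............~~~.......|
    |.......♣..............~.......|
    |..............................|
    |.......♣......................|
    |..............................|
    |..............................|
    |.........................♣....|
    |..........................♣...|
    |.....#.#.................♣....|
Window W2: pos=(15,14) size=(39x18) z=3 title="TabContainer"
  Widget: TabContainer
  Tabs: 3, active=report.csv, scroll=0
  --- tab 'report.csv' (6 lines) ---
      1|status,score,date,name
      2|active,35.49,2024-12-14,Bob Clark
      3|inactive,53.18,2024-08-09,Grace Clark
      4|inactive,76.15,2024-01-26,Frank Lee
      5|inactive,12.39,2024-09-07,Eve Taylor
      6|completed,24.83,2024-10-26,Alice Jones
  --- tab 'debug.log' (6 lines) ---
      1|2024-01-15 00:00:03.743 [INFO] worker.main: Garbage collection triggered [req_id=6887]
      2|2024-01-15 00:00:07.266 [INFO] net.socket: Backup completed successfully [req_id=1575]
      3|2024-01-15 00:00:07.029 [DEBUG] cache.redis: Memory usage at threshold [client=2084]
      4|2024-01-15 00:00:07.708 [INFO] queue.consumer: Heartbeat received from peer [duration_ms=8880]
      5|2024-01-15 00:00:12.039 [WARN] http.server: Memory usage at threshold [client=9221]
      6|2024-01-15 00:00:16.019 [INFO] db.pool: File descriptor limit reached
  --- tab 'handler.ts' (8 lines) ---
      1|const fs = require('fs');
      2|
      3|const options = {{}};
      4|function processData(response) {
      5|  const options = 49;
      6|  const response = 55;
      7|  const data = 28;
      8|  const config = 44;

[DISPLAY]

 ┃ MapNavigator     ┃                  
 ┠──────────────────┨                  
 ┃┏━━━━━━━━━━━━━━━━━━━━━━━━━━━━━━━━━━━━
 ┃┃ TabContainer                       
 ┃┠────────────────────────────────────
 ┃┃[report.csv]│ debug.log │ handler.ts
 ┃┃────────────────────────────────────
 ┃┃status,score,date,name              
 ┗┃active,35.49,2024-12-14,Bob Clark   
  ┃inactive,53.18,2024-08-09,Grace Clar
  ┃inactive,76.15,2024-01-26,Frank Lee 
  ┃inactive,12.39,2024-09-07,Eve Taylor
  ┃completed,24.83,2024-10-26,Alice Jon
  ┃                                    
  ┃                                    
  ┃                                    
  ┃                                    
  ┃                                    
  ┃                                    
  ┗━━━━━━━━━━━━━━━━━━━━━━━━━━━━━━━━━━━━
                  ┗━━━━━━━━━━━━━━━━━━━━


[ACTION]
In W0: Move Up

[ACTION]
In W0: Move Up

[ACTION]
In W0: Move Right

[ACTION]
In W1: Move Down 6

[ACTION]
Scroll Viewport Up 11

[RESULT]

                                       
                                       
                                       
                                       
                                       
                                       
                                       
                                       
                                       
                                       
 ┏━━━━━━━━━━━━━━━━━━┓                  
 ┃ MapNavigator     ┃                  
 ┠──────────────────┨                  
 ┃┏━━━━━━━━━━━━━━━━━━━━━━━━━━━━━━━━━━━━
 ┃┃ TabContainer                       
 ┃┠────────────────────────────────────
 ┃┃[report.csv]│ debug.log │ handler.ts
 ┃┃────────────────────────────────────
 ┃┃status,score,date,name              
 ┗┃active,35.49,2024-12-14,Bob Clark   
  ┃inactive,53.18,2024-08-09,Grace Clar
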